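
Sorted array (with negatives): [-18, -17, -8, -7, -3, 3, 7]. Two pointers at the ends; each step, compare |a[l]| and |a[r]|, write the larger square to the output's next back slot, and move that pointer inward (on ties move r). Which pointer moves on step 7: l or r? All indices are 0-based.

r

l=0 r=6: |-18|>|7| out[6]=324, l++
l=1 r=6: |-17|>|7| out[5]=289, l++
l=2 r=6: |-8|>|7| out[4]=64, l++
l=3 r=6: |-7|<=|7| out[3]=49, r--
l=3 r=5: |-7|>|3| out[2]=49, l++
l=4 r=5: |-3|<=|3| out[1]=9, r--
l=4 r=4: |-3|<=|-3| out[0]=9, r--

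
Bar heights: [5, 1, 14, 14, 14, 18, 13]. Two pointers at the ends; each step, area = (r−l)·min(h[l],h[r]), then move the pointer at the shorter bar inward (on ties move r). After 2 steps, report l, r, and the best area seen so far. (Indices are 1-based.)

[1,7] min(5,13)*6=30 best=30 * → l++
[2,7] min(1,13)*5=5 best=30 → l++

l=3, r=7, best area=30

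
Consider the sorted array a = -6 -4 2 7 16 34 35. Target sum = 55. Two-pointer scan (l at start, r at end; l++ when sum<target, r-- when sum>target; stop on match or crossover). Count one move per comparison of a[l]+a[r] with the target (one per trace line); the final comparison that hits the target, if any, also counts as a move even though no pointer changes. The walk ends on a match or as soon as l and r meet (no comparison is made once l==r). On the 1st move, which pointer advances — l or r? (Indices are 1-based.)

l=1 r=7: -6+35=29 <55, l++

l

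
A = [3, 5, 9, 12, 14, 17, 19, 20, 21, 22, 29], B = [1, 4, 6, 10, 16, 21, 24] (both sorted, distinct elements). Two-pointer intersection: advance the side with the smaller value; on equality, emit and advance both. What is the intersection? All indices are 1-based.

intersection = [21]

[i=1,j=1] 3>1 → j++
[i=1,j=2] 3<4 → i++
[i=2,j=2] 5>4 → j++
[i=2,j=3] 5<6 → i++
[i=3,j=3] 9>6 → j++
[i=3,j=4] 9<10 → i++
[i=4,j=4] 12>10 → j++
[i=4,j=5] 12<16 → i++
[i=5,j=5] 14<16 → i++
[i=6,j=5] 17>16 → j++
[i=6,j=6] 17<21 → i++
[i=7,j=6] 19<21 → i++
[i=8,j=6] 20<21 → i++
[i=9,j=6] 21==21 emit → i++,j++
[i=10,j=7] 22<24 → i++
[i=11,j=7] 29>24 → j++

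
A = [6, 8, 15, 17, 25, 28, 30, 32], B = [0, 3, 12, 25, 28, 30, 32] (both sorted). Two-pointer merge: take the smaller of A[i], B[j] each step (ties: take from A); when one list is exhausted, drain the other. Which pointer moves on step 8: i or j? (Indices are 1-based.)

i

[i=1,j=1] A[i]=6>B[j]=0 take 0 → j++
[i=1,j=2] A[i]=6>B[j]=3 take 3 → j++
[i=1,j=3] A[i]=6<=B[j]=12 take 6 → i++
[i=2,j=3] A[i]=8<=B[j]=12 take 8 → i++
[i=3,j=3] A[i]=15>B[j]=12 take 12 → j++
[i=3,j=4] A[i]=15<=B[j]=25 take 15 → i++
[i=4,j=4] A[i]=17<=B[j]=25 take 17 → i++
[i=5,j=4] A[i]=25<=B[j]=25 take 25 → i++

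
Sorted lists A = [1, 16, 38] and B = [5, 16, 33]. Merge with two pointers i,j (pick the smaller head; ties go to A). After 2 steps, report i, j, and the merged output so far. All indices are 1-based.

i=2, j=2, merged so far=[1, 5]

i=1 j=1: A[i]=1<=B[j]=5 take 1, i++
i=2 j=1: A[i]=16>B[j]=5 take 5, j++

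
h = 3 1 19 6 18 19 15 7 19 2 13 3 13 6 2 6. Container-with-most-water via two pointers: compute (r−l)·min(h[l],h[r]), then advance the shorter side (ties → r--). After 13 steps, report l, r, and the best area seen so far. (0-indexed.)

l=2, r=4, best area=130

[0,15] min(3,6)*15=45 best=45 * → l++
[1,15] min(1,6)*14=14 best=45 → l++
[2,15] min(19,6)*13=78 best=78 * → r--
[2,14] min(19,2)*12=24 best=78 → r--
[2,13] min(19,6)*11=66 best=78 → r--
[2,12] min(19,13)*10=130 best=130 * → r--
[2,11] min(19,3)*9=27 best=130 → r--
[2,10] min(19,13)*8=104 best=130 → r--
[2,9] min(19,2)*7=14 best=130 → r--
[2,8] min(19,19)*6=114 best=130 → r--
[2,7] min(19,7)*5=35 best=130 → r--
[2,6] min(19,15)*4=60 best=130 → r--
[2,5] min(19,19)*3=57 best=130 → r--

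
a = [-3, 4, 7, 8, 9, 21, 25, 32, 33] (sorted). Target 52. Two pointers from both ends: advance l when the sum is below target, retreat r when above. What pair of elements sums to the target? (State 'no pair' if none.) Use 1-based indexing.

[1,9] -3+33=30 <52 → l++
[2,9] 4+33=37 <52 → l++
[3,9] 7+33=40 <52 → l++
[4,9] 8+33=41 <52 → l++
[5,9] 9+33=42 <52 → l++
[6,9] 21+33=54 >52 → r--
[6,8] 21+32=53 >52 → r--
[6,7] 21+25=46 <52 → l++

no pair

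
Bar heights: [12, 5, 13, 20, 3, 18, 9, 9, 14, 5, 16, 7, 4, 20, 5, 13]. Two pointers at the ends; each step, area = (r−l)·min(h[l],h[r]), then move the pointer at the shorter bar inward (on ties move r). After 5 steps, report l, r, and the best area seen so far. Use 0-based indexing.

l=0 r=15: min(12,13)*15=180 best=180 *, l++
l=1 r=15: min(5,13)*14=70 best=180, l++
l=2 r=15: min(13,13)*13=169 best=180, r--
l=2 r=14: min(13,5)*12=60 best=180, r--
l=2 r=13: min(13,20)*11=143 best=180, l++

l=3, r=13, best area=180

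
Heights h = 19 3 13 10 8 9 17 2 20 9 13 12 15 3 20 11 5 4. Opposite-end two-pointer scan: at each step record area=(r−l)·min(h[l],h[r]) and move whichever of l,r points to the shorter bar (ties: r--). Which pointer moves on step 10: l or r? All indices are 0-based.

l

[0,17] min(19,4)*17=68 best=68 * → r--
[0,16] min(19,5)*16=80 best=80 * → r--
[0,15] min(19,11)*15=165 best=165 * → r--
[0,14] min(19,20)*14=266 best=266 * → l++
[1,14] min(3,20)*13=39 best=266 → l++
[2,14] min(13,20)*12=156 best=266 → l++
[3,14] min(10,20)*11=110 best=266 → l++
[4,14] min(8,20)*10=80 best=266 → l++
[5,14] min(9,20)*9=81 best=266 → l++
[6,14] min(17,20)*8=136 best=266 → l++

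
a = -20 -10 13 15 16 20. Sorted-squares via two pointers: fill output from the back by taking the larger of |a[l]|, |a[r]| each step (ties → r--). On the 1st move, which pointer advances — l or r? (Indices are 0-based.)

r

[0,5] |-20|<=|20| out[5]=400 → r--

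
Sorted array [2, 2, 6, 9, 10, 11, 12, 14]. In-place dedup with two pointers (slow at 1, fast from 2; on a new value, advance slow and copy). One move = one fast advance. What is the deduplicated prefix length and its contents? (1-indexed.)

(s=1,f=2) a[fast]=2=a[slow] dup → fast++
(s=1,f=3) a[fast]=6≠a[slow]=2 write a[2]=6 → slow++,fast++
(s=2,f=4) a[fast]=9≠a[slow]=6 write a[3]=9 → slow++,fast++
(s=3,f=5) a[fast]=10≠a[slow]=9 write a[4]=10 → slow++,fast++
(s=4,f=6) a[fast]=11≠a[slow]=10 write a[5]=11 → slow++,fast++
(s=5,f=7) a[fast]=12≠a[slow]=11 write a[6]=12 → slow++,fast++
(s=6,f=8) a[fast]=14≠a[slow]=12 write a[7]=14 → slow++,fast++

length 7; prefix = [2, 6, 9, 10, 11, 12, 14]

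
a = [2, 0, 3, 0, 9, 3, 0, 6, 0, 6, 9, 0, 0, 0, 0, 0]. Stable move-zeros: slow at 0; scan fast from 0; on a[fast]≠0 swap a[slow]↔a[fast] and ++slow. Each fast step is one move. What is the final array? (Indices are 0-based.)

(s=0,f=0) a[fast]=2≠0 swap→a[0]=2 → slow++,fast++
(s=1,f=1) a[fast]=0 → fast++
(s=1,f=2) a[fast]=3≠0 swap→a[1]=3 → slow++,fast++
(s=2,f=3) a[fast]=0 → fast++
(s=2,f=4) a[fast]=9≠0 swap→a[2]=9 → slow++,fast++
(s=3,f=5) a[fast]=3≠0 swap→a[3]=3 → slow++,fast++
(s=4,f=6) a[fast]=0 → fast++
(s=4,f=7) a[fast]=6≠0 swap→a[4]=6 → slow++,fast++
(s=5,f=8) a[fast]=0 → fast++
(s=5,f=9) a[fast]=6≠0 swap→a[5]=6 → slow++,fast++
(s=6,f=10) a[fast]=9≠0 swap→a[6]=9 → slow++,fast++
(s=7,f=11) a[fast]=0 → fast++
(s=7,f=12) a[fast]=0 → fast++
(s=7,f=13) a[fast]=0 → fast++
(s=7,f=14) a[fast]=0 → fast++
(s=7,f=15) a[fast]=0 → fast++

[2, 3, 9, 3, 6, 6, 9, 0, 0, 0, 0, 0, 0, 0, 0, 0]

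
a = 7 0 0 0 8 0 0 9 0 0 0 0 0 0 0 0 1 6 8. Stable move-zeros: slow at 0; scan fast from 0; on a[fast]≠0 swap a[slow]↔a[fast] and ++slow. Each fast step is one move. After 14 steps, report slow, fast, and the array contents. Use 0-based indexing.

slow=3, fast=14, a=[7, 8, 9, 0, 0, 0, 0, 0, 0, 0, 0, 0, 0, 0, 0, 0, 1, 6, 8]

(s=0,f=0) a[fast]=7≠0 swap→a[0]=7 → slow++,fast++
(s=1,f=1) a[fast]=0 → fast++
(s=1,f=2) a[fast]=0 → fast++
(s=1,f=3) a[fast]=0 → fast++
(s=1,f=4) a[fast]=8≠0 swap→a[1]=8 → slow++,fast++
(s=2,f=5) a[fast]=0 → fast++
(s=2,f=6) a[fast]=0 → fast++
(s=2,f=7) a[fast]=9≠0 swap→a[2]=9 → slow++,fast++
(s=3,f=8) a[fast]=0 → fast++
(s=3,f=9) a[fast]=0 → fast++
(s=3,f=10) a[fast]=0 → fast++
(s=3,f=11) a[fast]=0 → fast++
(s=3,f=12) a[fast]=0 → fast++
(s=3,f=13) a[fast]=0 → fast++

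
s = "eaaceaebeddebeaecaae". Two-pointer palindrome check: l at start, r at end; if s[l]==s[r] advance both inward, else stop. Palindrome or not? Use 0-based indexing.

[0,19] 'e'=='e' → l++,r--
[1,18] 'a'=='a' → l++,r--
[2,17] 'a'=='a' → l++,r--
[3,16] 'c'=='c' → l++,r--
[4,15] 'e'=='e' → l++,r--
[5,14] 'a'=='a' → l++,r--
[6,13] 'e'=='e' → l++,r--
[7,12] 'b'=='b' → l++,r--
[8,11] 'e'=='e' → l++,r--
[9,10] 'd'=='d' → l++,r--

palindrome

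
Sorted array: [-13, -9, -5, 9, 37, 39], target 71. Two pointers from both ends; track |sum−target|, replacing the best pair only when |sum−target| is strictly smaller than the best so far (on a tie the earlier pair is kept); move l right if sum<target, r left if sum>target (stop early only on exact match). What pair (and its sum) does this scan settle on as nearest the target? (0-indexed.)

[0,5] -13+39=26 d=45 * → l++
[1,5] -9+39=30 d=41 * → l++
[2,5] -5+39=34 d=37 * → l++
[3,5] 9+39=48 d=23 * → l++
[4,5] 37+39=76 d=5 * → r--

pair (37, 39) with sum 76 (|Δ|=5)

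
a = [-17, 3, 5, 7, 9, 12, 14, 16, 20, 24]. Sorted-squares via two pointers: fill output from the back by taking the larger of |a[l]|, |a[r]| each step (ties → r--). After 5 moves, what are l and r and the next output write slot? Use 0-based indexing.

l=1, r=5, next write slot=4

l=0 r=9: |-17|<=|24| out[9]=576, r--
l=0 r=8: |-17|<=|20| out[8]=400, r--
l=0 r=7: |-17|>|16| out[7]=289, l++
l=1 r=7: |3|<=|16| out[6]=256, r--
l=1 r=6: |3|<=|14| out[5]=196, r--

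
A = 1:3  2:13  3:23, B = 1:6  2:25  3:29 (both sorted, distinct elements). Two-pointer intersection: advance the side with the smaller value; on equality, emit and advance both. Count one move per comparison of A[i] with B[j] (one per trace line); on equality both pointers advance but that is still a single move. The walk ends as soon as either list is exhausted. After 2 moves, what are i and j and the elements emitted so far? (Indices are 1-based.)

i=1 j=1: 3<6, i++
i=2 j=1: 13>6, j++

i=2, j=2, emitted=[]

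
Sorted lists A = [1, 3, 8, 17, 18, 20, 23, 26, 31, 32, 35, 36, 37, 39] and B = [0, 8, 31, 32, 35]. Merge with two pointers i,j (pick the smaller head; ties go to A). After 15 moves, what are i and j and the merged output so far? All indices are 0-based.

i=11, j=4, merged so far=[0, 1, 3, 8, 8, 17, 18, 20, 23, 26, 31, 31, 32, 32, 35]

i=0 j=0: A[i]=1>B[j]=0 take 0, j++
i=0 j=1: A[i]=1<=B[j]=8 take 1, i++
i=1 j=1: A[i]=3<=B[j]=8 take 3, i++
i=2 j=1: A[i]=8<=B[j]=8 take 8, i++
i=3 j=1: A[i]=17>B[j]=8 take 8, j++
i=3 j=2: A[i]=17<=B[j]=31 take 17, i++
i=4 j=2: A[i]=18<=B[j]=31 take 18, i++
i=5 j=2: A[i]=20<=B[j]=31 take 20, i++
i=6 j=2: A[i]=23<=B[j]=31 take 23, i++
i=7 j=2: A[i]=26<=B[j]=31 take 26, i++
i=8 j=2: A[i]=31<=B[j]=31 take 31, i++
i=9 j=2: A[i]=32>B[j]=31 take 31, j++
i=9 j=3: A[i]=32<=B[j]=32 take 32, i++
i=10 j=3: A[i]=35>B[j]=32 take 32, j++
i=10 j=4: A[i]=35<=B[j]=35 take 35, i++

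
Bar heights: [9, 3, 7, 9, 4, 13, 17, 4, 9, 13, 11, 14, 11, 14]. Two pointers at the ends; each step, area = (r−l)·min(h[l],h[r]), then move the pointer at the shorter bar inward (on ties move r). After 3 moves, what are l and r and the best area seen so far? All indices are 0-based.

l=3, r=13, best area=117

[0,13] min(9,14)*13=117 best=117 * → l++
[1,13] min(3,14)*12=36 best=117 → l++
[2,13] min(7,14)*11=77 best=117 → l++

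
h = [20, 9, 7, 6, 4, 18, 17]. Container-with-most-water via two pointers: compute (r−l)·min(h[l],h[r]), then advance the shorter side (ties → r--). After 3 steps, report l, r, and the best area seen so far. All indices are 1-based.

l=1 r=7: min(20,17)*6=102 best=102 *, r--
l=1 r=6: min(20,18)*5=90 best=102, r--
l=1 r=5: min(20,4)*4=16 best=102, r--

l=1, r=4, best area=102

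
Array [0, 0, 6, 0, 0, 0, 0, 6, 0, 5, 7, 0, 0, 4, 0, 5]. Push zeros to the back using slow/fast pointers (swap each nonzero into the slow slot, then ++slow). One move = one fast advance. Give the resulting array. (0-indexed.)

[6, 6, 5, 7, 4, 5, 0, 0, 0, 0, 0, 0, 0, 0, 0, 0]

(s=0,f=0) a[fast]=0 → fast++
(s=0,f=1) a[fast]=0 → fast++
(s=0,f=2) a[fast]=6≠0 swap→a[0]=6 → slow++,fast++
(s=1,f=3) a[fast]=0 → fast++
(s=1,f=4) a[fast]=0 → fast++
(s=1,f=5) a[fast]=0 → fast++
(s=1,f=6) a[fast]=0 → fast++
(s=1,f=7) a[fast]=6≠0 swap→a[1]=6 → slow++,fast++
(s=2,f=8) a[fast]=0 → fast++
(s=2,f=9) a[fast]=5≠0 swap→a[2]=5 → slow++,fast++
(s=3,f=10) a[fast]=7≠0 swap→a[3]=7 → slow++,fast++
(s=4,f=11) a[fast]=0 → fast++
(s=4,f=12) a[fast]=0 → fast++
(s=4,f=13) a[fast]=4≠0 swap→a[4]=4 → slow++,fast++
(s=5,f=14) a[fast]=0 → fast++
(s=5,f=15) a[fast]=5≠0 swap→a[5]=5 → slow++,fast++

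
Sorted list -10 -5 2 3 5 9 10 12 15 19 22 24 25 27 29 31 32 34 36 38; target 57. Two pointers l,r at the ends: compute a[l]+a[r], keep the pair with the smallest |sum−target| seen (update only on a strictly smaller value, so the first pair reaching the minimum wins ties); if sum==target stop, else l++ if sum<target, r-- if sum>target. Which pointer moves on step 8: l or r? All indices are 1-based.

[1,20] -10+38=28 d=29 * → l++
[2,20] -5+38=33 d=24 * → l++
[3,20] 2+38=40 d=17 * → l++
[4,20] 3+38=41 d=16 * → l++
[5,20] 5+38=43 d=14 * → l++
[6,20] 9+38=47 d=10 * → l++
[7,20] 10+38=48 d=9 * → l++
[8,20] 12+38=50 d=7 * → l++

l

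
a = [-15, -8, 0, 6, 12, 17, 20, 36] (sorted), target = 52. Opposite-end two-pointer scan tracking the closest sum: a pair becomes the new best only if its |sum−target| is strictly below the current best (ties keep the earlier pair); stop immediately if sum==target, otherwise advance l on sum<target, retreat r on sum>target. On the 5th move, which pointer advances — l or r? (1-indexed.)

l=1 r=8: -15+36=21 d=31 *, l++
l=2 r=8: -8+36=28 d=24 *, l++
l=3 r=8: 0+36=36 d=16 *, l++
l=4 r=8: 6+36=42 d=10 *, l++
l=5 r=8: 12+36=48 d=4 *, l++

l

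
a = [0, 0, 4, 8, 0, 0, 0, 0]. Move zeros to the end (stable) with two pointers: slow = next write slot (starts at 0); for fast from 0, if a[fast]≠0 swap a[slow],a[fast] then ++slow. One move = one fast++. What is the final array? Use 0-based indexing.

slow=0 fast=0: a[fast]=0, fast++
slow=0 fast=1: a[fast]=0, fast++
slow=0 fast=2: a[fast]=4≠0 swap→a[0]=4, slow++,fast++
slow=1 fast=3: a[fast]=8≠0 swap→a[1]=8, slow++,fast++
slow=2 fast=4: a[fast]=0, fast++
slow=2 fast=5: a[fast]=0, fast++
slow=2 fast=6: a[fast]=0, fast++
slow=2 fast=7: a[fast]=0, fast++

[4, 8, 0, 0, 0, 0, 0, 0]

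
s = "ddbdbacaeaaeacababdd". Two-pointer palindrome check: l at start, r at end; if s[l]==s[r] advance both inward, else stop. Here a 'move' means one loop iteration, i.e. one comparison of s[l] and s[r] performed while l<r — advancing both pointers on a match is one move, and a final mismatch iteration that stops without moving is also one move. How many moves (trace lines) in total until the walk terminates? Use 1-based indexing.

[1,20] 'd'=='d' → l++,r--
[2,19] 'd'=='d' → l++,r--
[3,18] 'b'=='b' → l++,r--
[4,17] 'd'!='a' → stop

4 moves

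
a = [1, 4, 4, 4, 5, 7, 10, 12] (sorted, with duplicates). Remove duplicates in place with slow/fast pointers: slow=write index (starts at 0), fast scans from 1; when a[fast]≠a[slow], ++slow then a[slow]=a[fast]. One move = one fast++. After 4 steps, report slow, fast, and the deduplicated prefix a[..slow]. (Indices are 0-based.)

slow=2, fast=5, prefix=[1, 4, 5]

(s=0,f=1) a[fast]=4≠a[slow]=1 write a[1]=4 → slow++,fast++
(s=1,f=2) a[fast]=4=a[slow] dup → fast++
(s=1,f=3) a[fast]=4=a[slow] dup → fast++
(s=1,f=4) a[fast]=5≠a[slow]=4 write a[2]=5 → slow++,fast++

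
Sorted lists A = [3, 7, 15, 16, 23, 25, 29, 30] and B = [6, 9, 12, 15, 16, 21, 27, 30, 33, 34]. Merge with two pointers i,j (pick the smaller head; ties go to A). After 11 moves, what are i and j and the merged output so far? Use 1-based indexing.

[i=1,j=1] A[i]=3<=B[j]=6 take 3 → i++
[i=2,j=1] A[i]=7>B[j]=6 take 6 → j++
[i=2,j=2] A[i]=7<=B[j]=9 take 7 → i++
[i=3,j=2] A[i]=15>B[j]=9 take 9 → j++
[i=3,j=3] A[i]=15>B[j]=12 take 12 → j++
[i=3,j=4] A[i]=15<=B[j]=15 take 15 → i++
[i=4,j=4] A[i]=16>B[j]=15 take 15 → j++
[i=4,j=5] A[i]=16<=B[j]=16 take 16 → i++
[i=5,j=5] A[i]=23>B[j]=16 take 16 → j++
[i=5,j=6] A[i]=23>B[j]=21 take 21 → j++
[i=5,j=7] A[i]=23<=B[j]=27 take 23 → i++

i=6, j=7, merged so far=[3, 6, 7, 9, 12, 15, 15, 16, 16, 21, 23]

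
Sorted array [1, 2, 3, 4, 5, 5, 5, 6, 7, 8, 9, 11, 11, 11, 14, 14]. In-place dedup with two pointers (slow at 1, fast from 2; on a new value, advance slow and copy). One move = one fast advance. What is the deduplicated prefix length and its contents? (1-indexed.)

length 11; prefix = [1, 2, 3, 4, 5, 6, 7, 8, 9, 11, 14]

slow=1 fast=2: a[fast]=2≠a[slow]=1 write a[2]=2, slow++,fast++
slow=2 fast=3: a[fast]=3≠a[slow]=2 write a[3]=3, slow++,fast++
slow=3 fast=4: a[fast]=4≠a[slow]=3 write a[4]=4, slow++,fast++
slow=4 fast=5: a[fast]=5≠a[slow]=4 write a[5]=5, slow++,fast++
slow=5 fast=6: a[fast]=5=a[slow] dup, fast++
slow=5 fast=7: a[fast]=5=a[slow] dup, fast++
slow=5 fast=8: a[fast]=6≠a[slow]=5 write a[6]=6, slow++,fast++
slow=6 fast=9: a[fast]=7≠a[slow]=6 write a[7]=7, slow++,fast++
slow=7 fast=10: a[fast]=8≠a[slow]=7 write a[8]=8, slow++,fast++
slow=8 fast=11: a[fast]=9≠a[slow]=8 write a[9]=9, slow++,fast++
slow=9 fast=12: a[fast]=11≠a[slow]=9 write a[10]=11, slow++,fast++
slow=10 fast=13: a[fast]=11=a[slow] dup, fast++
slow=10 fast=14: a[fast]=11=a[slow] dup, fast++
slow=10 fast=15: a[fast]=14≠a[slow]=11 write a[11]=14, slow++,fast++
slow=11 fast=16: a[fast]=14=a[slow] dup, fast++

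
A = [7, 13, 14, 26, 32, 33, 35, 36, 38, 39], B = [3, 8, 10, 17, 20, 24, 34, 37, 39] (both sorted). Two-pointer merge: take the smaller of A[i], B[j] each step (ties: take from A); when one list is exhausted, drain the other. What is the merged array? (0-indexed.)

[i=0,j=0] A[i]=7>B[j]=3 take 3 → j++
[i=0,j=1] A[i]=7<=B[j]=8 take 7 → i++
[i=1,j=1] A[i]=13>B[j]=8 take 8 → j++
[i=1,j=2] A[i]=13>B[j]=10 take 10 → j++
[i=1,j=3] A[i]=13<=B[j]=17 take 13 → i++
[i=2,j=3] A[i]=14<=B[j]=17 take 14 → i++
[i=3,j=3] A[i]=26>B[j]=17 take 17 → j++
[i=3,j=4] A[i]=26>B[j]=20 take 20 → j++
[i=3,j=5] A[i]=26>B[j]=24 take 24 → j++
[i=3,j=6] A[i]=26<=B[j]=34 take 26 → i++
[i=4,j=6] A[i]=32<=B[j]=34 take 32 → i++
[i=5,j=6] A[i]=33<=B[j]=34 take 33 → i++
[i=6,j=6] A[i]=35>B[j]=34 take 34 → j++
[i=6,j=7] A[i]=35<=B[j]=37 take 35 → i++
[i=7,j=7] A[i]=36<=B[j]=37 take 36 → i++
[i=8,j=7] A[i]=38>B[j]=37 take 37 → j++
[i=8,j=8] A[i]=38<=B[j]=39 take 38 → i++
[i=9,j=8] A[i]=39<=B[j]=39 take 39 → i++
[i=10,j=8] A done, take B[j]=39 → j++

[3, 7, 8, 10, 13, 14, 17, 20, 24, 26, 32, 33, 34, 35, 36, 37, 38, 39, 39]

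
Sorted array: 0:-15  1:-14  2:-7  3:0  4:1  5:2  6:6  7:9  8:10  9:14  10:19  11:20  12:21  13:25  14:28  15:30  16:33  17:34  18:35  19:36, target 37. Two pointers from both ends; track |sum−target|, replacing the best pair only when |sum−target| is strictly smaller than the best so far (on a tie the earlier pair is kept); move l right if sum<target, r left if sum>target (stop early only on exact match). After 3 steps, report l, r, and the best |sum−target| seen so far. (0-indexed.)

l=3, r=19, best |Δ|=8

[0,19] -15+36=21 d=16 * → l++
[1,19] -14+36=22 d=15 * → l++
[2,19] -7+36=29 d=8 * → l++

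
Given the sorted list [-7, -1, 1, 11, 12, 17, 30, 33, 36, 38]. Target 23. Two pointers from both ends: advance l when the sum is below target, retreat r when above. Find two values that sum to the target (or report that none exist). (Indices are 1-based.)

(-7, 30)

l=1 r=10: -7+38=31 >23, r--
l=1 r=9: -7+36=29 >23, r--
l=1 r=8: -7+33=26 >23, r--
l=1 r=7: -7+30=23, found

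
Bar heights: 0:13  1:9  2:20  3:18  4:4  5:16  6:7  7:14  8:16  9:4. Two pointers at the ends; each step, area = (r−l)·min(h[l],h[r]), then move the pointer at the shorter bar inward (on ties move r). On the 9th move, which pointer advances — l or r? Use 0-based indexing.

r

l=0 r=9: min(13,4)*9=36 best=36 *, r--
l=0 r=8: min(13,16)*8=104 best=104 *, l++
l=1 r=8: min(9,16)*7=63 best=104, l++
l=2 r=8: min(20,16)*6=96 best=104, r--
l=2 r=7: min(20,14)*5=70 best=104, r--
l=2 r=6: min(20,7)*4=28 best=104, r--
l=2 r=5: min(20,16)*3=48 best=104, r--
l=2 r=4: min(20,4)*2=8 best=104, r--
l=2 r=3: min(20,18)*1=18 best=104, r--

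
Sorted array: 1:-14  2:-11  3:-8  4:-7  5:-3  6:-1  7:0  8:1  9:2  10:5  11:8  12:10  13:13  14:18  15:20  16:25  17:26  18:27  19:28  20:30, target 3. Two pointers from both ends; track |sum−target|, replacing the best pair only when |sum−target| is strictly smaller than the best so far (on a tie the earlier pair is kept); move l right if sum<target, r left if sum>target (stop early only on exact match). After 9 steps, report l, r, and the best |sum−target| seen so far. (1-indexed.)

l=3, r=13, best |Δ|=1

[1,20] -14+30=16 d=13 * → r--
[1,19] -14+28=14 d=11 * → r--
[1,18] -14+27=13 d=10 * → r--
[1,17] -14+26=12 d=9 * → r--
[1,16] -14+25=11 d=8 * → r--
[1,15] -14+20=6 d=3 * → r--
[1,14] -14+18=4 d=1 * → r--
[1,13] -14+13=-1 d=4 → l++
[2,13] -11+13=2 d=1 → l++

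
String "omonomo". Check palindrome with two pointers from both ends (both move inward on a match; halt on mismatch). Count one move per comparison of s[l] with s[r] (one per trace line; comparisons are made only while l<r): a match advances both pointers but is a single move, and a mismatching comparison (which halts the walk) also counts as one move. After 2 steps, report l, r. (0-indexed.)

l=0 r=6: 'o'=='o', l++,r--
l=1 r=5: 'm'=='m', l++,r--

l=2, r=4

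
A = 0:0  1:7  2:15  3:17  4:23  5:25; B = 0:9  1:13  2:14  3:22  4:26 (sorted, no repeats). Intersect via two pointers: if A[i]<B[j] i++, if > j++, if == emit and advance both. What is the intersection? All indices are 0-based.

[i=0,j=0] 0<9 → i++
[i=1,j=0] 7<9 → i++
[i=2,j=0] 15>9 → j++
[i=2,j=1] 15>13 → j++
[i=2,j=2] 15>14 → j++
[i=2,j=3] 15<22 → i++
[i=3,j=3] 17<22 → i++
[i=4,j=3] 23>22 → j++
[i=4,j=4] 23<26 → i++
[i=5,j=4] 25<26 → i++

intersection = []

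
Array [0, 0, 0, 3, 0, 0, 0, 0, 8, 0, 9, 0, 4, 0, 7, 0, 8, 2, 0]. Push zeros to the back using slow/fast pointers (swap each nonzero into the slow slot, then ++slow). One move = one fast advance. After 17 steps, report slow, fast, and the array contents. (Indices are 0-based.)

slow=6, fast=17, a=[3, 8, 9, 4, 7, 8, 0, 0, 0, 0, 0, 0, 0, 0, 0, 0, 0, 2, 0]

(s=0,f=0) a[fast]=0 → fast++
(s=0,f=1) a[fast]=0 → fast++
(s=0,f=2) a[fast]=0 → fast++
(s=0,f=3) a[fast]=3≠0 swap→a[0]=3 → slow++,fast++
(s=1,f=4) a[fast]=0 → fast++
(s=1,f=5) a[fast]=0 → fast++
(s=1,f=6) a[fast]=0 → fast++
(s=1,f=7) a[fast]=0 → fast++
(s=1,f=8) a[fast]=8≠0 swap→a[1]=8 → slow++,fast++
(s=2,f=9) a[fast]=0 → fast++
(s=2,f=10) a[fast]=9≠0 swap→a[2]=9 → slow++,fast++
(s=3,f=11) a[fast]=0 → fast++
(s=3,f=12) a[fast]=4≠0 swap→a[3]=4 → slow++,fast++
(s=4,f=13) a[fast]=0 → fast++
(s=4,f=14) a[fast]=7≠0 swap→a[4]=7 → slow++,fast++
(s=5,f=15) a[fast]=0 → fast++
(s=5,f=16) a[fast]=8≠0 swap→a[5]=8 → slow++,fast++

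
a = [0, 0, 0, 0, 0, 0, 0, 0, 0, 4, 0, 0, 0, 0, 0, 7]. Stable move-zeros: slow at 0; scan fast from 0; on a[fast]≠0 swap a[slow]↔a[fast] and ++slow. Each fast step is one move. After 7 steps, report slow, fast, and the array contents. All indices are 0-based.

slow=0, fast=7, a=[0, 0, 0, 0, 0, 0, 0, 0, 0, 4, 0, 0, 0, 0, 0, 7]

(s=0,f=0) a[fast]=0 → fast++
(s=0,f=1) a[fast]=0 → fast++
(s=0,f=2) a[fast]=0 → fast++
(s=0,f=3) a[fast]=0 → fast++
(s=0,f=4) a[fast]=0 → fast++
(s=0,f=5) a[fast]=0 → fast++
(s=0,f=6) a[fast]=0 → fast++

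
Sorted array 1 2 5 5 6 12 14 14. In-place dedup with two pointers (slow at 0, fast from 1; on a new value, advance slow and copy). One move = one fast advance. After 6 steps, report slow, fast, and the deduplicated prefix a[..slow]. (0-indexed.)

slow=5, fast=7, prefix=[1, 2, 5, 6, 12, 14]

slow=0 fast=1: a[fast]=2≠a[slow]=1 write a[1]=2, slow++,fast++
slow=1 fast=2: a[fast]=5≠a[slow]=2 write a[2]=5, slow++,fast++
slow=2 fast=3: a[fast]=5=a[slow] dup, fast++
slow=2 fast=4: a[fast]=6≠a[slow]=5 write a[3]=6, slow++,fast++
slow=3 fast=5: a[fast]=12≠a[slow]=6 write a[4]=12, slow++,fast++
slow=4 fast=6: a[fast]=14≠a[slow]=12 write a[5]=14, slow++,fast++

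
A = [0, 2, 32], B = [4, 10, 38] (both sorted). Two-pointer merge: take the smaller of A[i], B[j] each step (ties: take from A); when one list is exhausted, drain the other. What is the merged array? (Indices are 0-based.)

[i=0,j=0] A[i]=0<=B[j]=4 take 0 → i++
[i=1,j=0] A[i]=2<=B[j]=4 take 2 → i++
[i=2,j=0] A[i]=32>B[j]=4 take 4 → j++
[i=2,j=1] A[i]=32>B[j]=10 take 10 → j++
[i=2,j=2] A[i]=32<=B[j]=38 take 32 → i++
[i=3,j=2] A done, take B[j]=38 → j++

[0, 2, 4, 10, 32, 38]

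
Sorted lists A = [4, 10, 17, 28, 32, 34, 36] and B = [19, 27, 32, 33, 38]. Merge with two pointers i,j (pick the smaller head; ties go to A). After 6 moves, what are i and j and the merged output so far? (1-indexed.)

[i=1,j=1] A[i]=4<=B[j]=19 take 4 → i++
[i=2,j=1] A[i]=10<=B[j]=19 take 10 → i++
[i=3,j=1] A[i]=17<=B[j]=19 take 17 → i++
[i=4,j=1] A[i]=28>B[j]=19 take 19 → j++
[i=4,j=2] A[i]=28>B[j]=27 take 27 → j++
[i=4,j=3] A[i]=28<=B[j]=32 take 28 → i++

i=5, j=3, merged so far=[4, 10, 17, 19, 27, 28]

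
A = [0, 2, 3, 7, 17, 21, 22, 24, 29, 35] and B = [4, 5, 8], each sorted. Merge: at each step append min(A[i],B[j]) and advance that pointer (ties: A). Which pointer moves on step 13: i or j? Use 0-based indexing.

[i=0,j=0] A[i]=0<=B[j]=4 take 0 → i++
[i=1,j=0] A[i]=2<=B[j]=4 take 2 → i++
[i=2,j=0] A[i]=3<=B[j]=4 take 3 → i++
[i=3,j=0] A[i]=7>B[j]=4 take 4 → j++
[i=3,j=1] A[i]=7>B[j]=5 take 5 → j++
[i=3,j=2] A[i]=7<=B[j]=8 take 7 → i++
[i=4,j=2] A[i]=17>B[j]=8 take 8 → j++
[i=4,j=3] B done, take A[i]=17 → i++
[i=5,j=3] B done, take A[i]=21 → i++
[i=6,j=3] B done, take A[i]=22 → i++
[i=7,j=3] B done, take A[i]=24 → i++
[i=8,j=3] B done, take A[i]=29 → i++
[i=9,j=3] B done, take A[i]=35 → i++

i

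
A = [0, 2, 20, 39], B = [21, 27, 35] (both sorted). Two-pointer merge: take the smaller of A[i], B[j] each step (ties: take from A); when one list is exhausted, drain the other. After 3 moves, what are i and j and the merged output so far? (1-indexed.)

i=4, j=1, merged so far=[0, 2, 20]

i=1 j=1: A[i]=0<=B[j]=21 take 0, i++
i=2 j=1: A[i]=2<=B[j]=21 take 2, i++
i=3 j=1: A[i]=20<=B[j]=21 take 20, i++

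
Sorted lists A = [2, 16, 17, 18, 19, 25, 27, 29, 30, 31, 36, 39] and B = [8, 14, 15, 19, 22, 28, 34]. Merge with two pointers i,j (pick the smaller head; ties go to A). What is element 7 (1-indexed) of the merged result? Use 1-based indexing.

[i=1,j=1] A[i]=2<=B[j]=8 take 2 → i++
[i=2,j=1] A[i]=16>B[j]=8 take 8 → j++
[i=2,j=2] A[i]=16>B[j]=14 take 14 → j++
[i=2,j=3] A[i]=16>B[j]=15 take 15 → j++
[i=2,j=4] A[i]=16<=B[j]=19 take 16 → i++
[i=3,j=4] A[i]=17<=B[j]=19 take 17 → i++
[i=4,j=4] A[i]=18<=B[j]=19 take 18 → i++
[i=5,j=4] A[i]=19<=B[j]=19 take 19 → i++
[i=6,j=4] A[i]=25>B[j]=19 take 19 → j++
[i=6,j=5] A[i]=25>B[j]=22 take 22 → j++
[i=6,j=6] A[i]=25<=B[j]=28 take 25 → i++
[i=7,j=6] A[i]=27<=B[j]=28 take 27 → i++
[i=8,j=6] A[i]=29>B[j]=28 take 28 → j++
[i=8,j=7] A[i]=29<=B[j]=34 take 29 → i++
[i=9,j=7] A[i]=30<=B[j]=34 take 30 → i++
[i=10,j=7] A[i]=31<=B[j]=34 take 31 → i++
[i=11,j=7] A[i]=36>B[j]=34 take 34 → j++
[i=11,j=8] B done, take A[i]=36 → i++
[i=12,j=8] B done, take A[i]=39 → i++

merged[7] = 18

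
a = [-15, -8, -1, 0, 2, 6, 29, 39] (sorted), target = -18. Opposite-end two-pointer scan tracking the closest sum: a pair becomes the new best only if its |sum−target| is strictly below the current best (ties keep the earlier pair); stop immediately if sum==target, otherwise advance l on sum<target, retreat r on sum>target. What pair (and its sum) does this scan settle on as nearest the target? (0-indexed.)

pair (-15, -1) with sum -16 (|Δ|=2)

l=0 r=7: -15+39=24 d=42 *, r--
l=0 r=6: -15+29=14 d=32 *, r--
l=0 r=5: -15+6=-9 d=9 *, r--
l=0 r=4: -15+2=-13 d=5 *, r--
l=0 r=3: -15+0=-15 d=3 *, r--
l=0 r=2: -15+-1=-16 d=2 *, r--
l=0 r=1: -15+-8=-23 d=5, l++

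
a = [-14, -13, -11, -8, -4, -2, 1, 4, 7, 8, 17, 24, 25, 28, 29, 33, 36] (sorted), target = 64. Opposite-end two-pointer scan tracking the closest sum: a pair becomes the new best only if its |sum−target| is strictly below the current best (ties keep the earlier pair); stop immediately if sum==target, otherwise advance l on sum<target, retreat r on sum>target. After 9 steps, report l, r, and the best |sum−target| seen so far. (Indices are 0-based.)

l=0 r=16: -14+36=22 d=42 *, l++
l=1 r=16: -13+36=23 d=41 *, l++
l=2 r=16: -11+36=25 d=39 *, l++
l=3 r=16: -8+36=28 d=36 *, l++
l=4 r=16: -4+36=32 d=32 *, l++
l=5 r=16: -2+36=34 d=30 *, l++
l=6 r=16: 1+36=37 d=27 *, l++
l=7 r=16: 4+36=40 d=24 *, l++
l=8 r=16: 7+36=43 d=21 *, l++

l=9, r=16, best |Δ|=21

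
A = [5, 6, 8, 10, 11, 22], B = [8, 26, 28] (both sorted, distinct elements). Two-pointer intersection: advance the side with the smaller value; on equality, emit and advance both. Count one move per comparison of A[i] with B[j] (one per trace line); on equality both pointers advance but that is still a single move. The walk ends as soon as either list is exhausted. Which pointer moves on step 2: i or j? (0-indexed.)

i

i=0 j=0: 5<8, i++
i=1 j=0: 6<8, i++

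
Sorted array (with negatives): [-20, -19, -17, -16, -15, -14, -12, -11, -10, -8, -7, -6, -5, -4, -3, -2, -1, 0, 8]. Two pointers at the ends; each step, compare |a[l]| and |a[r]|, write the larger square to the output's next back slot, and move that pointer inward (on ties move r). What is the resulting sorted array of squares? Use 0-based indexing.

[0,18] |-20|>|8| out[18]=400 → l++
[1,18] |-19|>|8| out[17]=361 → l++
[2,18] |-17|>|8| out[16]=289 → l++
[3,18] |-16|>|8| out[15]=256 → l++
[4,18] |-15|>|8| out[14]=225 → l++
[5,18] |-14|>|8| out[13]=196 → l++
[6,18] |-12|>|8| out[12]=144 → l++
[7,18] |-11|>|8| out[11]=121 → l++
[8,18] |-10|>|8| out[10]=100 → l++
[9,18] |-8|<=|8| out[9]=64 → r--
[9,17] |-8|>|0| out[8]=64 → l++
[10,17] |-7|>|0| out[7]=49 → l++
[11,17] |-6|>|0| out[6]=36 → l++
[12,17] |-5|>|0| out[5]=25 → l++
[13,17] |-4|>|0| out[4]=16 → l++
[14,17] |-3|>|0| out[3]=9 → l++
[15,17] |-2|>|0| out[2]=4 → l++
[16,17] |-1|>|0| out[1]=1 → l++
[17,17] |0|<=|0| out[0]=0 → r--

[0, 1, 4, 9, 16, 25, 36, 49, 64, 64, 100, 121, 144, 196, 225, 256, 289, 361, 400]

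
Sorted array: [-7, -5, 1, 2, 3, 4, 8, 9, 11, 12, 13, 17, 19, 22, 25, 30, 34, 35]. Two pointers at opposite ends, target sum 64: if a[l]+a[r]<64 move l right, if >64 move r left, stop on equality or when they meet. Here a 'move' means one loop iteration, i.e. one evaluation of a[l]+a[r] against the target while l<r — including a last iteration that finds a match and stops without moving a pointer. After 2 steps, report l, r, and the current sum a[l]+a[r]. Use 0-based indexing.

l=0 r=17: -7+35=28 <64, l++
l=1 r=17: -5+35=30 <64, l++

l=2, r=17, sum=36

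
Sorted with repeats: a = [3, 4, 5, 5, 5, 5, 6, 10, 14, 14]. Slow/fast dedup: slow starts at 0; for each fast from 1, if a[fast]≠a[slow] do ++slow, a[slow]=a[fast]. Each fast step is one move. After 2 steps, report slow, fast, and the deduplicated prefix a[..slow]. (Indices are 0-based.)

slow=0 fast=1: a[fast]=4≠a[slow]=3 write a[1]=4, slow++,fast++
slow=1 fast=2: a[fast]=5≠a[slow]=4 write a[2]=5, slow++,fast++

slow=2, fast=3, prefix=[3, 4, 5]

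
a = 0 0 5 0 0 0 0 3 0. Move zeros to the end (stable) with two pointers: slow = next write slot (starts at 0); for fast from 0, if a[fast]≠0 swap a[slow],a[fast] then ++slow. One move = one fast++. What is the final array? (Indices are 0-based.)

[5, 3, 0, 0, 0, 0, 0, 0, 0]

(s=0,f=0) a[fast]=0 → fast++
(s=0,f=1) a[fast]=0 → fast++
(s=0,f=2) a[fast]=5≠0 swap→a[0]=5 → slow++,fast++
(s=1,f=3) a[fast]=0 → fast++
(s=1,f=4) a[fast]=0 → fast++
(s=1,f=5) a[fast]=0 → fast++
(s=1,f=6) a[fast]=0 → fast++
(s=1,f=7) a[fast]=3≠0 swap→a[1]=3 → slow++,fast++
(s=2,f=8) a[fast]=0 → fast++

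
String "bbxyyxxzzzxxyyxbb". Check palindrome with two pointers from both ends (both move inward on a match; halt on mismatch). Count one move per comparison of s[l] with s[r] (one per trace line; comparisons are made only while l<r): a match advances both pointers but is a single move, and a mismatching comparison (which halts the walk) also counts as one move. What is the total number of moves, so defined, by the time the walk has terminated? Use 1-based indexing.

8 moves

[1,17] 'b'=='b' → l++,r--
[2,16] 'b'=='b' → l++,r--
[3,15] 'x'=='x' → l++,r--
[4,14] 'y'=='y' → l++,r--
[5,13] 'y'=='y' → l++,r--
[6,12] 'x'=='x' → l++,r--
[7,11] 'x'=='x' → l++,r--
[8,10] 'z'=='z' → l++,r--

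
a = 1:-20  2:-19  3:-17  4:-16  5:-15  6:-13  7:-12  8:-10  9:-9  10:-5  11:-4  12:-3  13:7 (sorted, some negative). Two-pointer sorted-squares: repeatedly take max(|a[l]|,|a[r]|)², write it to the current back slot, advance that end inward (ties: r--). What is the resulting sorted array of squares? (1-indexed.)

l=1 r=13: |-20|>|7| out[13]=400, l++
l=2 r=13: |-19|>|7| out[12]=361, l++
l=3 r=13: |-17|>|7| out[11]=289, l++
l=4 r=13: |-16|>|7| out[10]=256, l++
l=5 r=13: |-15|>|7| out[9]=225, l++
l=6 r=13: |-13|>|7| out[8]=169, l++
l=7 r=13: |-12|>|7| out[7]=144, l++
l=8 r=13: |-10|>|7| out[6]=100, l++
l=9 r=13: |-9|>|7| out[5]=81, l++
l=10 r=13: |-5|<=|7| out[4]=49, r--
l=10 r=12: |-5|>|-3| out[3]=25, l++
l=11 r=12: |-4|>|-3| out[2]=16, l++
l=12 r=12: |-3|<=|-3| out[1]=9, r--

[9, 16, 25, 49, 81, 100, 144, 169, 225, 256, 289, 361, 400]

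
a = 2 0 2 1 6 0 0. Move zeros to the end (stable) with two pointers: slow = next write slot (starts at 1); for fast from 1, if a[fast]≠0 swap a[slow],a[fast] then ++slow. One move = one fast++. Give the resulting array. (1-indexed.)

slow=1 fast=1: a[fast]=2≠0 swap→a[1]=2, slow++,fast++
slow=2 fast=2: a[fast]=0, fast++
slow=2 fast=3: a[fast]=2≠0 swap→a[2]=2, slow++,fast++
slow=3 fast=4: a[fast]=1≠0 swap→a[3]=1, slow++,fast++
slow=4 fast=5: a[fast]=6≠0 swap→a[4]=6, slow++,fast++
slow=5 fast=6: a[fast]=0, fast++
slow=5 fast=7: a[fast]=0, fast++

[2, 2, 1, 6, 0, 0, 0]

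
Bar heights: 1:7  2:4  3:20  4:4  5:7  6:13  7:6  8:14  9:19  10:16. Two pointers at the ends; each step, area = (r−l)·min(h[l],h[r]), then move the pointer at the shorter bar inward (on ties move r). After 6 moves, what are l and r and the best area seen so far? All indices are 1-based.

[1,10] min(7,16)*9=63 best=63 * → l++
[2,10] min(4,16)*8=32 best=63 → l++
[3,10] min(20,16)*7=112 best=112 * → r--
[3,9] min(20,19)*6=114 best=114 * → r--
[3,8] min(20,14)*5=70 best=114 → r--
[3,7] min(20,6)*4=24 best=114 → r--

l=3, r=6, best area=114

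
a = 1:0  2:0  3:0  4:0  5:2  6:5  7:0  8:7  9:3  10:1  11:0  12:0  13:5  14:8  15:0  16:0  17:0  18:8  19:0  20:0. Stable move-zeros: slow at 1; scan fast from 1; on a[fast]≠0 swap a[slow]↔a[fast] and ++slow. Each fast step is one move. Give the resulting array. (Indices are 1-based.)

[2, 5, 7, 3, 1, 5, 8, 8, 0, 0, 0, 0, 0, 0, 0, 0, 0, 0, 0, 0]

(s=1,f=1) a[fast]=0 → fast++
(s=1,f=2) a[fast]=0 → fast++
(s=1,f=3) a[fast]=0 → fast++
(s=1,f=4) a[fast]=0 → fast++
(s=1,f=5) a[fast]=2≠0 swap→a[1]=2 → slow++,fast++
(s=2,f=6) a[fast]=5≠0 swap→a[2]=5 → slow++,fast++
(s=3,f=7) a[fast]=0 → fast++
(s=3,f=8) a[fast]=7≠0 swap→a[3]=7 → slow++,fast++
(s=4,f=9) a[fast]=3≠0 swap→a[4]=3 → slow++,fast++
(s=5,f=10) a[fast]=1≠0 swap→a[5]=1 → slow++,fast++
(s=6,f=11) a[fast]=0 → fast++
(s=6,f=12) a[fast]=0 → fast++
(s=6,f=13) a[fast]=5≠0 swap→a[6]=5 → slow++,fast++
(s=7,f=14) a[fast]=8≠0 swap→a[7]=8 → slow++,fast++
(s=8,f=15) a[fast]=0 → fast++
(s=8,f=16) a[fast]=0 → fast++
(s=8,f=17) a[fast]=0 → fast++
(s=8,f=18) a[fast]=8≠0 swap→a[8]=8 → slow++,fast++
(s=9,f=19) a[fast]=0 → fast++
(s=9,f=20) a[fast]=0 → fast++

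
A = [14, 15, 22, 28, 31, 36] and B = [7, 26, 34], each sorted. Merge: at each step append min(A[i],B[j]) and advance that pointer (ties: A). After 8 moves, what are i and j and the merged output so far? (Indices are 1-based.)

i=6, j=4, merged so far=[7, 14, 15, 22, 26, 28, 31, 34]

i=1 j=1: A[i]=14>B[j]=7 take 7, j++
i=1 j=2: A[i]=14<=B[j]=26 take 14, i++
i=2 j=2: A[i]=15<=B[j]=26 take 15, i++
i=3 j=2: A[i]=22<=B[j]=26 take 22, i++
i=4 j=2: A[i]=28>B[j]=26 take 26, j++
i=4 j=3: A[i]=28<=B[j]=34 take 28, i++
i=5 j=3: A[i]=31<=B[j]=34 take 31, i++
i=6 j=3: A[i]=36>B[j]=34 take 34, j++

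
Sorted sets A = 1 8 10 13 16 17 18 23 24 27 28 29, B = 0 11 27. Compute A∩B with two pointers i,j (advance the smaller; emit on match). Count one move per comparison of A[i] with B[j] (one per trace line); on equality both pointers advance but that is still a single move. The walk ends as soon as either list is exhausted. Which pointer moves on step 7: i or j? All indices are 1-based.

i=1 j=1: 1>0, j++
i=1 j=2: 1<11, i++
i=2 j=2: 8<11, i++
i=3 j=2: 10<11, i++
i=4 j=2: 13>11, j++
i=4 j=3: 13<27, i++
i=5 j=3: 16<27, i++

i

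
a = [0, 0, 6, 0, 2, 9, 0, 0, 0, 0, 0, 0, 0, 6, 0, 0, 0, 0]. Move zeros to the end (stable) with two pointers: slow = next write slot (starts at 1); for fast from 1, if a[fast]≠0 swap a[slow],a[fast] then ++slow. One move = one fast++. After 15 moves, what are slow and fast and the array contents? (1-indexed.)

(s=1,f=1) a[fast]=0 → fast++
(s=1,f=2) a[fast]=0 → fast++
(s=1,f=3) a[fast]=6≠0 swap→a[1]=6 → slow++,fast++
(s=2,f=4) a[fast]=0 → fast++
(s=2,f=5) a[fast]=2≠0 swap→a[2]=2 → slow++,fast++
(s=3,f=6) a[fast]=9≠0 swap→a[3]=9 → slow++,fast++
(s=4,f=7) a[fast]=0 → fast++
(s=4,f=8) a[fast]=0 → fast++
(s=4,f=9) a[fast]=0 → fast++
(s=4,f=10) a[fast]=0 → fast++
(s=4,f=11) a[fast]=0 → fast++
(s=4,f=12) a[fast]=0 → fast++
(s=4,f=13) a[fast]=0 → fast++
(s=4,f=14) a[fast]=6≠0 swap→a[4]=6 → slow++,fast++
(s=5,f=15) a[fast]=0 → fast++

slow=5, fast=16, a=[6, 2, 9, 6, 0, 0, 0, 0, 0, 0, 0, 0, 0, 0, 0, 0, 0, 0]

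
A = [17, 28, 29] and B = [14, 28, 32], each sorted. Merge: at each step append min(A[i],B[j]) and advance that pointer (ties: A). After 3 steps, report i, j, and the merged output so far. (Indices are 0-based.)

i=2, j=1, merged so far=[14, 17, 28]

i=0 j=0: A[i]=17>B[j]=14 take 14, j++
i=0 j=1: A[i]=17<=B[j]=28 take 17, i++
i=1 j=1: A[i]=28<=B[j]=28 take 28, i++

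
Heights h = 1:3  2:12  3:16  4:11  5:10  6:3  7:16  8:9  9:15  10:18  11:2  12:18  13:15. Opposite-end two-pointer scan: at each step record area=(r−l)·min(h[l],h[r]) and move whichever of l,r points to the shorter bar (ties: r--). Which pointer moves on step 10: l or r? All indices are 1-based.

[1,13] min(3,15)*12=36 best=36 * → l++
[2,13] min(12,15)*11=132 best=132 * → l++
[3,13] min(16,15)*10=150 best=150 * → r--
[3,12] min(16,18)*9=144 best=150 → l++
[4,12] min(11,18)*8=88 best=150 → l++
[5,12] min(10,18)*7=70 best=150 → l++
[6,12] min(3,18)*6=18 best=150 → l++
[7,12] min(16,18)*5=80 best=150 → l++
[8,12] min(9,18)*4=36 best=150 → l++
[9,12] min(15,18)*3=45 best=150 → l++

l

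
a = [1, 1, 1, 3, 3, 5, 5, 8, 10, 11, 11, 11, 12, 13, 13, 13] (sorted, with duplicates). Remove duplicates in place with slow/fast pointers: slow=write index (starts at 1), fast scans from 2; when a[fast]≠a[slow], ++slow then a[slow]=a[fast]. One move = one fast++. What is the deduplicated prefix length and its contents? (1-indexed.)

length 8; prefix = [1, 3, 5, 8, 10, 11, 12, 13]

slow=1 fast=2: a[fast]=1=a[slow] dup, fast++
slow=1 fast=3: a[fast]=1=a[slow] dup, fast++
slow=1 fast=4: a[fast]=3≠a[slow]=1 write a[2]=3, slow++,fast++
slow=2 fast=5: a[fast]=3=a[slow] dup, fast++
slow=2 fast=6: a[fast]=5≠a[slow]=3 write a[3]=5, slow++,fast++
slow=3 fast=7: a[fast]=5=a[slow] dup, fast++
slow=3 fast=8: a[fast]=8≠a[slow]=5 write a[4]=8, slow++,fast++
slow=4 fast=9: a[fast]=10≠a[slow]=8 write a[5]=10, slow++,fast++
slow=5 fast=10: a[fast]=11≠a[slow]=10 write a[6]=11, slow++,fast++
slow=6 fast=11: a[fast]=11=a[slow] dup, fast++
slow=6 fast=12: a[fast]=11=a[slow] dup, fast++
slow=6 fast=13: a[fast]=12≠a[slow]=11 write a[7]=12, slow++,fast++
slow=7 fast=14: a[fast]=13≠a[slow]=12 write a[8]=13, slow++,fast++
slow=8 fast=15: a[fast]=13=a[slow] dup, fast++
slow=8 fast=16: a[fast]=13=a[slow] dup, fast++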